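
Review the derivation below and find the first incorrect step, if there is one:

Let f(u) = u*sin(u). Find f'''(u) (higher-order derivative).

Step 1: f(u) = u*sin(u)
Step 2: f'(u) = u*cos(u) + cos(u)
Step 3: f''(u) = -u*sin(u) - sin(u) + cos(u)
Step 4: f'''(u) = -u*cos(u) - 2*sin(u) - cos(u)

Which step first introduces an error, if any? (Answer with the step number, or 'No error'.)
Step 2

Step 2 is incorrect due to a wrong trig function.
The step shows: u*cos(u) + cos(u)
The correct value should be: u*cos(u) + sin(u)

Explanation: sin(u) was incorrectly written as cos(u): the term sin(u) was incorrectly written as cos(u)
The later steps are derived from this incorrect expression, so the error originates in Step 2.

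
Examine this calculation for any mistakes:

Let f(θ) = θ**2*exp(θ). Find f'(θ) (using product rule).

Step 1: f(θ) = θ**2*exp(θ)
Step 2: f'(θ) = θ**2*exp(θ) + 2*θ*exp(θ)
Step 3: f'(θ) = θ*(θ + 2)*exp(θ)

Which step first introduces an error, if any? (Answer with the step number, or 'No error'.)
No error

All steps in this derivation are correct.
The final answer f'(θ) = θ*(θ + 2)*exp(θ) is valid.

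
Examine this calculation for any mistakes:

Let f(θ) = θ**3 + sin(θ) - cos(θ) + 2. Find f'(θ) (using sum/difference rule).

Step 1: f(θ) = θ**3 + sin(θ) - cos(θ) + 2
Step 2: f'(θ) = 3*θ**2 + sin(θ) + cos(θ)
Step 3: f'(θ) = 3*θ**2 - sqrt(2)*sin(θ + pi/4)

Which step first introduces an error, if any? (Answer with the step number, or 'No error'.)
Step 3

Step 3 is incorrect due to a sign flip.
The step shows: 3*θ**2 - sqrt(2)*sin(θ + pi/4)
The correct value should be: 3*θ**2 + sqrt(2)*sin(θ + pi/4)

Explanation: The sign of one term was flipped: the term sqrt(2)*sin(θ + pi/4) was incorrectly written as -sqrt(2)*sin(θ + pi/4)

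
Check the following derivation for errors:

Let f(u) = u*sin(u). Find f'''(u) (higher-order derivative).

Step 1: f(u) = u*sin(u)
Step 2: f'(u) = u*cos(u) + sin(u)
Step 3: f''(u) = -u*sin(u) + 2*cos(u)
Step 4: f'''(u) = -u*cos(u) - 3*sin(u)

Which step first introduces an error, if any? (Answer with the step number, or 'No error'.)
No error

All steps in this derivation are correct.
The final answer f'''(u) = -u*cos(u) - 3*sin(u) is valid.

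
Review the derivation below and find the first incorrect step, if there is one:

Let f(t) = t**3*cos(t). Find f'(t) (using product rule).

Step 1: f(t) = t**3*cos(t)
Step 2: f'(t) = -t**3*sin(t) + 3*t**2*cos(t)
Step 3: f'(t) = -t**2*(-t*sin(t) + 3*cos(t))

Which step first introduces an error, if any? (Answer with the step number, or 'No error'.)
Step 3

Step 3 is incorrect due to a sign flip.
The step shows: -t**2*(-t*sin(t) + 3*cos(t))
The correct value should be: t**2*(-t*sin(t) + 3*cos(t))

Explanation: The sign of the whole expression was flipped: the term t**2*(-t*sin(t) + 3*cos(t)) was incorrectly written as -t**2*(-t*sin(t) + 3*cos(t))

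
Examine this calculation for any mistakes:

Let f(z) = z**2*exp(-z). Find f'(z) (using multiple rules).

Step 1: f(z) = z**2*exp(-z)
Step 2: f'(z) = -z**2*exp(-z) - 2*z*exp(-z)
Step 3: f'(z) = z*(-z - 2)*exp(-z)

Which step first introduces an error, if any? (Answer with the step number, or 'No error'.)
Step 2

Step 2 is incorrect due to a sign flip.
The step shows: -z**2*exp(-z) - 2*z*exp(-z)
The correct value should be: -z**2*exp(-z) + 2*z*exp(-z)

Explanation: The sign of one term was flipped: the term 2*z*exp(-z) was incorrectly written as -2*z*exp(-z)
The later steps are derived from this incorrect expression, so the error originates in Step 2.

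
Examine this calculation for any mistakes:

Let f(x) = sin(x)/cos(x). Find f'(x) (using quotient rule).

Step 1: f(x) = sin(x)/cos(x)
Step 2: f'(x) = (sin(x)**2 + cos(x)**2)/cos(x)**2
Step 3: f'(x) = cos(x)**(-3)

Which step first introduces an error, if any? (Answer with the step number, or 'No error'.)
Step 3

Step 3 is incorrect due to a wrong exponent.
The step shows: cos(x)**(-3)
The correct value should be: cos(x)**(-2)

Explanation: The exponent -2 on cos(x) was incorrectly written as -3: the term cos(x)**(-2) was incorrectly written as cos(x)**(-3)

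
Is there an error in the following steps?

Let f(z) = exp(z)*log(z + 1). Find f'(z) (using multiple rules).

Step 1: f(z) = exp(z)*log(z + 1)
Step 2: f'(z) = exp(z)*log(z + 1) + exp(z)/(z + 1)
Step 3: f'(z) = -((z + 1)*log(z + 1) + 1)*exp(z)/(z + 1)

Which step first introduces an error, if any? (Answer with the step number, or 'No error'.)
Step 3

Step 3 is incorrect due to a sign flip.
The step shows: -((z + 1)*log(z + 1) + 1)*exp(z)/(z + 1)
The correct value should be: ((z + 1)*log(z + 1) + 1)*exp(z)/(z + 1)

Explanation: The sign of the whole expression was flipped: the term ((z + 1)*log(z + 1) + 1)*exp(z)/(z + 1) was incorrectly written as -((z + 1)*log(z + 1) + 1)*exp(z)/(z + 1)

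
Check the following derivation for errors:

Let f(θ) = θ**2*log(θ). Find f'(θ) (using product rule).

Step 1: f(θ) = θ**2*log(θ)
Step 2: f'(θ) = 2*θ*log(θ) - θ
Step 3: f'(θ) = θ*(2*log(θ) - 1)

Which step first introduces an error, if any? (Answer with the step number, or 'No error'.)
Step 2

Step 2 is incorrect due to a sign flip.
The step shows: 2*θ*log(θ) - θ
The correct value should be: 2*θ*log(θ) + θ

Explanation: The sign of one term was flipped: the term θ was incorrectly written as -θ
The later steps are derived from this incorrect expression, so the error originates in Step 2.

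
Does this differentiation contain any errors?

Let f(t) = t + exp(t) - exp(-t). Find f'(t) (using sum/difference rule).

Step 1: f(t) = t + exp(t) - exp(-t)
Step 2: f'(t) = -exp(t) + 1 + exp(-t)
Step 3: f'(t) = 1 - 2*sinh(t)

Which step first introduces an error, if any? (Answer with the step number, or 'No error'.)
Step 2

Step 2 is incorrect due to a sign flip.
The step shows: -exp(t) + 1 + exp(-t)
The correct value should be: exp(t) + 1 + exp(-t)

Explanation: The sign of one term was flipped: the term exp(t) was incorrectly written as -exp(t)
The later steps are derived from this incorrect expression, so the error originates in Step 2.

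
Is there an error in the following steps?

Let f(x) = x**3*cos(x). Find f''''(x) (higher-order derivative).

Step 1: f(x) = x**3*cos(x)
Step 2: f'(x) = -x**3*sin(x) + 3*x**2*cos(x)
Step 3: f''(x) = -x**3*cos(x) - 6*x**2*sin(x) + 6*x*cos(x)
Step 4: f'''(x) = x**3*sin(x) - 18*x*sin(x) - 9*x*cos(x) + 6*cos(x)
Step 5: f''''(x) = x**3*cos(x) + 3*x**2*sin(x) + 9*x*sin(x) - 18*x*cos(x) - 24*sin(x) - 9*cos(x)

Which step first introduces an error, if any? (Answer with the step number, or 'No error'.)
Step 4

Step 4 is incorrect due to a wrong exponent.
The step shows: x**3*sin(x) - 18*x*sin(x) - 9*x*cos(x) + 6*cos(x)
The correct value should be: x**3*sin(x) - 9*x**2*cos(x) - 18*x*sin(x) + 6*cos(x)

Explanation: The exponent 2 on x was incorrectly written as 1: the term -9*x**2*cos(x) was incorrectly written as -9*x*cos(x)
The later steps are derived from this incorrect expression, so the error originates in Step 4.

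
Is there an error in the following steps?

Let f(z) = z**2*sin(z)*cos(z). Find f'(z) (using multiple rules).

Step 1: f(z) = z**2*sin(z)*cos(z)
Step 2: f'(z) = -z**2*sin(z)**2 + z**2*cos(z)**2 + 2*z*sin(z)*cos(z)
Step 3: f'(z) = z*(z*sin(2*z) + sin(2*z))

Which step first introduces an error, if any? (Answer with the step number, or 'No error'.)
Step 3

Step 3 is incorrect due to a wrong trig function.
The step shows: z*(z*sin(2*z) + sin(2*z))
The correct value should be: z*(z*cos(2*z) + sin(2*z))

Explanation: cos(2*z) was incorrectly written as sin(2*z): the term z*(z*cos(2*z) + sin(2*z)) was incorrectly written as z*(z*sin(2*z) + sin(2*z))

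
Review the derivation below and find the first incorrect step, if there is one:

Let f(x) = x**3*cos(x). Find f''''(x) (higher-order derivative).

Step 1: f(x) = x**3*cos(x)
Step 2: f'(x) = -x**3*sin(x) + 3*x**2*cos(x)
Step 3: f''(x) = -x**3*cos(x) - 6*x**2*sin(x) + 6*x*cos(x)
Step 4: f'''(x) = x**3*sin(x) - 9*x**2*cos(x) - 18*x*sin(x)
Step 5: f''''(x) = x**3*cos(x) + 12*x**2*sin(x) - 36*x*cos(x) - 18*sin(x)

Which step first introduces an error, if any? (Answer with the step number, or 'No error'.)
Step 4

Step 4 is incorrect due to a dropped term.
The step shows: x**3*sin(x) - 9*x**2*cos(x) - 18*x*sin(x)
The correct value should be: x**3*sin(x) - 9*x**2*cos(x) - 18*x*sin(x) + 6*cos(x)

Explanation: A term was dropped: the term 6*cos(x) was incorrectly omitted
The later steps are derived from this incorrect expression, so the error originates in Step 4.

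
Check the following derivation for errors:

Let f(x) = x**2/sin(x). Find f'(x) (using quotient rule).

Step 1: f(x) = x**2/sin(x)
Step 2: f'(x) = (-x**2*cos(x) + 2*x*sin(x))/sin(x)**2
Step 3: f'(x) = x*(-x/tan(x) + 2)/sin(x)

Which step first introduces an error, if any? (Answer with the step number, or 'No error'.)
No error

All steps in this derivation are correct.
The final answer f'(x) = x*(-x/tan(x) + 2)/sin(x) is valid.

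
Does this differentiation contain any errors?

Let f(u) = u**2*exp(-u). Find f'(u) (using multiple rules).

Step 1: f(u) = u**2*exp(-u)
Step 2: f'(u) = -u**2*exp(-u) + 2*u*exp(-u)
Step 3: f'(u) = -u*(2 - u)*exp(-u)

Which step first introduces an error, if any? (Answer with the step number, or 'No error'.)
Step 3

Step 3 is incorrect due to a sign flip.
The step shows: -u*(2 - u)*exp(-u)
The correct value should be: u*(2 - u)*exp(-u)

Explanation: The sign of the whole expression was flipped: the term u*(2 - u)*exp(-u) was incorrectly written as -u*(2 - u)*exp(-u)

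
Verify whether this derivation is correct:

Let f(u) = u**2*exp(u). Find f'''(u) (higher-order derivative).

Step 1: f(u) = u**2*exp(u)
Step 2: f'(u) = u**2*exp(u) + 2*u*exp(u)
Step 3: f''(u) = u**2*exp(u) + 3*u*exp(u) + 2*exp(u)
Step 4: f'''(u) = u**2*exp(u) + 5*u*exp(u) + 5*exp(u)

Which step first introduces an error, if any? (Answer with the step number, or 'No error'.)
Step 3

Step 3 is incorrect due to a wrong coefficient.
The step shows: u**2*exp(u) + 3*u*exp(u) + 2*exp(u)
The correct value should be: u**2*exp(u) + 4*u*exp(u) + 2*exp(u)

Explanation: The coefficient 4 was incorrectly written as 3: the term 4*u*exp(u) was incorrectly written as 3*u*exp(u)
The later steps are derived from this incorrect expression, so the error originates in Step 3.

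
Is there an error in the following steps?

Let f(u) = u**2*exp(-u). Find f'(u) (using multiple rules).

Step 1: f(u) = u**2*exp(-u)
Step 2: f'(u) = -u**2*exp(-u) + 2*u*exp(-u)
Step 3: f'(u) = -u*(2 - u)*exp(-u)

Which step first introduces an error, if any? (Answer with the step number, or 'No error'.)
Step 3

Step 3 is incorrect due to a sign flip.
The step shows: -u*(2 - u)*exp(-u)
The correct value should be: u*(2 - u)*exp(-u)

Explanation: The sign of the whole expression was flipped: the term u*(2 - u)*exp(-u) was incorrectly written as -u*(2 - u)*exp(-u)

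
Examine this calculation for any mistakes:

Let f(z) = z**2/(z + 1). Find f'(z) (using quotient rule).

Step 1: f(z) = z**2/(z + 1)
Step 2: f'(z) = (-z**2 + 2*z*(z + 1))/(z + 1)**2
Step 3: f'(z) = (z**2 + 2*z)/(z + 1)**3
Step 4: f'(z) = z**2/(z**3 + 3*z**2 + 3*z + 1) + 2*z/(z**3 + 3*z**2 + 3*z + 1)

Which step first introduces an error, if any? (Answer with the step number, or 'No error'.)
Step 3

Step 3 is incorrect due to a wrong exponent.
The step shows: (z**2 + 2*z)/(z + 1)**3
The correct value should be: (z**2 + 2*z)/(z + 1)**2

Explanation: The exponent -2 on z + 1 was incorrectly written as -3: the term (z**2 + 2*z)/(z + 1)**2 was incorrectly written as (z**2 + 2*z)/(z + 1)**3
The later steps are derived from this incorrect expression, so the error originates in Step 3.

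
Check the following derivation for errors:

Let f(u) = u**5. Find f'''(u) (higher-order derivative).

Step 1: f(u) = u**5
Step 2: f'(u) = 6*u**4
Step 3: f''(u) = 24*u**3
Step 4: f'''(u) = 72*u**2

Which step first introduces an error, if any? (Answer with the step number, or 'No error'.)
Step 2

Step 2 is incorrect due to a wrong coefficient.
The step shows: 6*u**4
The correct value should be: 5*u**4

Explanation: The coefficient 5 was incorrectly written as 6: the term 5*u**4 was incorrectly written as 6*u**4
The later steps are derived from this incorrect expression, so the error originates in Step 2.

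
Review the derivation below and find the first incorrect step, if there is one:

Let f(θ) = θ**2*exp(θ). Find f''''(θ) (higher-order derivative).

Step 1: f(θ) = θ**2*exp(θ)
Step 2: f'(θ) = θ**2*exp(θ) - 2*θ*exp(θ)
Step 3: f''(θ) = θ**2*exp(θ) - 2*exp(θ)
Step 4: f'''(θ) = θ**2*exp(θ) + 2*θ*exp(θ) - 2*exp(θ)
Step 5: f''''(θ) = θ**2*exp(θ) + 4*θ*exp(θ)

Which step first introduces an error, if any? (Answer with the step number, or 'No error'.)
Step 2

Step 2 is incorrect due to a sign flip.
The step shows: θ**2*exp(θ) - 2*θ*exp(θ)
The correct value should be: θ**2*exp(θ) + 2*θ*exp(θ)

Explanation: The sign of one term was flipped: the term 2*θ*exp(θ) was incorrectly written as -2*θ*exp(θ)
The later steps are derived from this incorrect expression, so the error originates in Step 2.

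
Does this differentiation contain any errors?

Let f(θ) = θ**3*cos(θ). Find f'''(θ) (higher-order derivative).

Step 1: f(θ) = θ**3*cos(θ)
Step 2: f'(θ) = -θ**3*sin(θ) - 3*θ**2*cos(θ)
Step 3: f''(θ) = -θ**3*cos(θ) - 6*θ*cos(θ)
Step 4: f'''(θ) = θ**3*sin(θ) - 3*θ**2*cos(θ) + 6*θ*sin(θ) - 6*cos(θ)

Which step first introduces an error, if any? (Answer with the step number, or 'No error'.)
Step 2

Step 2 is incorrect due to a sign flip.
The step shows: -θ**3*sin(θ) - 3*θ**2*cos(θ)
The correct value should be: -θ**3*sin(θ) + 3*θ**2*cos(θ)

Explanation: The sign of one term was flipped: the term 3*θ**2*cos(θ) was incorrectly written as -3*θ**2*cos(θ)
The later steps are derived from this incorrect expression, so the error originates in Step 2.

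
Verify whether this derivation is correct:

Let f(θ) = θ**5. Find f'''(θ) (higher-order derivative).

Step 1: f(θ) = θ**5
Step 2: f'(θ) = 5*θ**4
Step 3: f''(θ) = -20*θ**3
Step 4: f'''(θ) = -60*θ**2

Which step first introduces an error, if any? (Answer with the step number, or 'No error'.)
Step 3

Step 3 is incorrect due to a sign flip.
The step shows: -20*θ**3
The correct value should be: 20*θ**3

Explanation: The sign of the whole expression was flipped: the term 20*θ**3 was incorrectly written as -20*θ**3
The later steps are derived from this incorrect expression, so the error originates in Step 3.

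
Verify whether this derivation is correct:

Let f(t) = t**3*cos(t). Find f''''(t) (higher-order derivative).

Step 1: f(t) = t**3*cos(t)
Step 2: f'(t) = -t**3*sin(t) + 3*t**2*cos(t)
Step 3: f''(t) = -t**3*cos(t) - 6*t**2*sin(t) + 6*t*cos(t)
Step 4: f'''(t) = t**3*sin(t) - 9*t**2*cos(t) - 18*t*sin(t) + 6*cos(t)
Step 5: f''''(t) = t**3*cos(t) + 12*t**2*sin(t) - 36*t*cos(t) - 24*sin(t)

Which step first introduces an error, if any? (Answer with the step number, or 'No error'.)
No error

All steps in this derivation are correct.
The final answer f''''(t) = t**3*cos(t) + 12*t**2*sin(t) - 36*t*cos(t) - 24*sin(t) is valid.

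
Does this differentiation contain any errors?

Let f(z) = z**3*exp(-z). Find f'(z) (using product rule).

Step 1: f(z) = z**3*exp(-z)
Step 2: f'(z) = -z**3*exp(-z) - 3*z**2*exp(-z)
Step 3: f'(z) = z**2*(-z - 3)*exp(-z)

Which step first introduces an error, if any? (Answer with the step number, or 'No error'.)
Step 2

Step 2 is incorrect due to a sign flip.
The step shows: -z**3*exp(-z) - 3*z**2*exp(-z)
The correct value should be: -z**3*exp(-z) + 3*z**2*exp(-z)

Explanation: The sign of one term was flipped: the term 3*z**2*exp(-z) was incorrectly written as -3*z**2*exp(-z)
The later steps are derived from this incorrect expression, so the error originates in Step 2.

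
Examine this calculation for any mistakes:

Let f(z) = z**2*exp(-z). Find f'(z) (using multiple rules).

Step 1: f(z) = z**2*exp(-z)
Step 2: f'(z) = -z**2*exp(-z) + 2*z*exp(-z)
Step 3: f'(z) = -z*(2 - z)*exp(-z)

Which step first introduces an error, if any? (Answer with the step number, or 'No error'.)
Step 3

Step 3 is incorrect due to a sign flip.
The step shows: -z*(2 - z)*exp(-z)
The correct value should be: z*(2 - z)*exp(-z)

Explanation: The sign of the whole expression was flipped: the term z*(2 - z)*exp(-z) was incorrectly written as -z*(2 - z)*exp(-z)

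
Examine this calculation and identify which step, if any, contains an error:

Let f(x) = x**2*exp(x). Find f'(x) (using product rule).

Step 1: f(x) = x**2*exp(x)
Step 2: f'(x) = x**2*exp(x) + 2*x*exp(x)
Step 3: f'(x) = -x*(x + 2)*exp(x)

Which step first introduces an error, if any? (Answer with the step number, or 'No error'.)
Step 3

Step 3 is incorrect due to a sign flip.
The step shows: -x*(x + 2)*exp(x)
The correct value should be: x*(x + 2)*exp(x)

Explanation: The sign of the whole expression was flipped: the term x*(x + 2)*exp(x) was incorrectly written as -x*(x + 2)*exp(x)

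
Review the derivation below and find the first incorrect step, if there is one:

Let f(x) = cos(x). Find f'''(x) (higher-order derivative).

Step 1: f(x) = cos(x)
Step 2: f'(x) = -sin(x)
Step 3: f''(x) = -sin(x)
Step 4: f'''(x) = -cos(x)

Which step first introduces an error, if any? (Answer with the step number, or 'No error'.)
Step 3

Step 3 is incorrect due to a wrong trig function.
The step shows: -sin(x)
The correct value should be: -cos(x)

Explanation: cos(x) was incorrectly written as sin(x): the term -cos(x) was incorrectly written as -sin(x)
The later steps are derived from this incorrect expression, so the error originates in Step 3.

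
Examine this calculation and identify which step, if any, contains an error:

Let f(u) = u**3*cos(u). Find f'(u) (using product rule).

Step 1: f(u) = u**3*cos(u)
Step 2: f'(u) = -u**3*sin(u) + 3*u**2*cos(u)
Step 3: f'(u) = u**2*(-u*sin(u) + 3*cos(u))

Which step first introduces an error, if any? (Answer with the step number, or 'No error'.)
No error

All steps in this derivation are correct.
The final answer f'(u) = u**2*(-u*sin(u) + 3*cos(u)) is valid.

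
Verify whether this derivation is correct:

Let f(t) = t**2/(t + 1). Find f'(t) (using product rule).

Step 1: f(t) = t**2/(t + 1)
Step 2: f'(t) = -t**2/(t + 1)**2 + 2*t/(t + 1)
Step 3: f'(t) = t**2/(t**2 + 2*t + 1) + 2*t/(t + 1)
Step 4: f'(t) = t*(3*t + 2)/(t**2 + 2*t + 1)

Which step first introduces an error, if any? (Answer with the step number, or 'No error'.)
Step 3

Step 3 is incorrect due to a sign flip.
The step shows: t**2/(t**2 + 2*t + 1) + 2*t/(t + 1)
The correct value should be: -t**2/(t**2 + 2*t + 1) + 2*t/(t + 1)

Explanation: The sign of one term was flipped: the term -t**2/(t**2 + 2*t + 1) was incorrectly written as t**2/(t**2 + 2*t + 1)
The later steps are derived from this incorrect expression, so the error originates in Step 3.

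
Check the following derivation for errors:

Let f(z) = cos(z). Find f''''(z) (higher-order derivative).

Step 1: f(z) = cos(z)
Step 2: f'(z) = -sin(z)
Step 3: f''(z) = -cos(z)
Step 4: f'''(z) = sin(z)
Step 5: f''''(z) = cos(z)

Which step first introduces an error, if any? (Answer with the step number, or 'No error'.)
No error

All steps in this derivation are correct.
The final answer f''''(z) = cos(z) is valid.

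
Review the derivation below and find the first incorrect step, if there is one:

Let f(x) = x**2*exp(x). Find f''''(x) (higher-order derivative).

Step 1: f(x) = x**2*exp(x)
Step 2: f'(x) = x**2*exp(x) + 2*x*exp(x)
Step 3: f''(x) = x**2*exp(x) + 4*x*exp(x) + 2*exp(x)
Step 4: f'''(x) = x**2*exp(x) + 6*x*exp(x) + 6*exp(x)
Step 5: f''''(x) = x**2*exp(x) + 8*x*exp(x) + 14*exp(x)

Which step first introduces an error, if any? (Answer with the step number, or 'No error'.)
Step 5

Step 5 is incorrect due to a wrong coefficient.
The step shows: x**2*exp(x) + 8*x*exp(x) + 14*exp(x)
The correct value should be: x**2*exp(x) + 8*x*exp(x) + 12*exp(x)

Explanation: The coefficient 12 was incorrectly written as 14: the term 12*exp(x) was incorrectly written as 14*exp(x)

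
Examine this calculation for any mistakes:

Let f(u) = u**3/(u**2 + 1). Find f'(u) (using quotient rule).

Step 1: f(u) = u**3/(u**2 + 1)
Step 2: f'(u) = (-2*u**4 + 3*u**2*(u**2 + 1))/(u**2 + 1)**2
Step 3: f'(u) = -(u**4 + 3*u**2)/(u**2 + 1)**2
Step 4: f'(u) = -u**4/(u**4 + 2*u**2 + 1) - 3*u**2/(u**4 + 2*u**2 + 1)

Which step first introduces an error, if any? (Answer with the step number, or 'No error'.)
Step 3

Step 3 is incorrect due to a sign flip.
The step shows: -(u**4 + 3*u**2)/(u**2 + 1)**2
The correct value should be: (u**4 + 3*u**2)/(u**2 + 1)**2

Explanation: The sign of the whole expression was flipped: the term (u**4 + 3*u**2)/(u**2 + 1)**2 was incorrectly written as -(u**4 + 3*u**2)/(u**2 + 1)**2
The later steps are derived from this incorrect expression, so the error originates in Step 3.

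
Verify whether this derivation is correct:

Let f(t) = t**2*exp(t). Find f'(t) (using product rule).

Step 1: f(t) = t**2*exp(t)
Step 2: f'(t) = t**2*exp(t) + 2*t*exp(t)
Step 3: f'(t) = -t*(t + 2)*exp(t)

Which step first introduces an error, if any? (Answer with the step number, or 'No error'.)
Step 3

Step 3 is incorrect due to a sign flip.
The step shows: -t*(t + 2)*exp(t)
The correct value should be: t*(t + 2)*exp(t)

Explanation: The sign of the whole expression was flipped: the term t*(t + 2)*exp(t) was incorrectly written as -t*(t + 2)*exp(t)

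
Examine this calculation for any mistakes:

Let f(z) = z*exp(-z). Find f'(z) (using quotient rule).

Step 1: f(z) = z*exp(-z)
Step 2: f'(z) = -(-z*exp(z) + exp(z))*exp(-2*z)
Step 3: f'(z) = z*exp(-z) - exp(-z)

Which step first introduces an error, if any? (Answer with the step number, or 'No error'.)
Step 2

Step 2 is incorrect due to a sign flip.
The step shows: -(-z*exp(z) + exp(z))*exp(-2*z)
The correct value should be: (-z*exp(z) + exp(z))*exp(-2*z)

Explanation: The sign of the whole expression was flipped: the term (-z*exp(z) + exp(z))*exp(-2*z) was incorrectly written as -(-z*exp(z) + exp(z))*exp(-2*z)
The later steps are derived from this incorrect expression, so the error originates in Step 2.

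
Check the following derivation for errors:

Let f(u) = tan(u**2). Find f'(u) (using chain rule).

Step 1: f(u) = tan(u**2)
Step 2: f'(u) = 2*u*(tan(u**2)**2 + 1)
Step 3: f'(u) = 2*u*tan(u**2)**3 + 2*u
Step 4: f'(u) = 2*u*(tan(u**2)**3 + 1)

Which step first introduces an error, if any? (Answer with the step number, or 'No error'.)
Step 3

Step 3 is incorrect due to a wrong exponent.
The step shows: 2*u*tan(u**2)**3 + 2*u
The correct value should be: 2*u*tan(u**2)**2 + 2*u

Explanation: The exponent 2 on tan(u**2) was incorrectly written as 3: the term 2*u*tan(u**2)**2 was incorrectly written as 2*u*tan(u**2)**3
The later steps are derived from this incorrect expression, so the error originates in Step 3.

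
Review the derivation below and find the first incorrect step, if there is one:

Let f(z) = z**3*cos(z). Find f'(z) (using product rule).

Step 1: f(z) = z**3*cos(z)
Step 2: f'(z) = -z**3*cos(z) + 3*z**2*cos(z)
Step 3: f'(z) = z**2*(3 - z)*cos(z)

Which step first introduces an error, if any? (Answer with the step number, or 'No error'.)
Step 2

Step 2 is incorrect due to a wrong trig function.
The step shows: -z**3*cos(z) + 3*z**2*cos(z)
The correct value should be: -z**3*sin(z) + 3*z**2*cos(z)

Explanation: sin(z) was incorrectly written as cos(z): the term -z**3*sin(z) was incorrectly written as -z**3*cos(z)
The later steps are derived from this incorrect expression, so the error originates in Step 2.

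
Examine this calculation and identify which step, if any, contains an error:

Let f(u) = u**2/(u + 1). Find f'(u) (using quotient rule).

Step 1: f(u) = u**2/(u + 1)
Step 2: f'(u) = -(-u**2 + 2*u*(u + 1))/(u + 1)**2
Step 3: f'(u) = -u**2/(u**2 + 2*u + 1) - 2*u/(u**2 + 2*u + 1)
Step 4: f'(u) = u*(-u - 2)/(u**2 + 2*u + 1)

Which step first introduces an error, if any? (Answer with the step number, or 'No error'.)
Step 2

Step 2 is incorrect due to a sign flip.
The step shows: -(-u**2 + 2*u*(u + 1))/(u + 1)**2
The correct value should be: (-u**2 + 2*u*(u + 1))/(u + 1)**2

Explanation: The sign of the whole expression was flipped: the term (-u**2 + 2*u*(u + 1))/(u + 1)**2 was incorrectly written as -(-u**2 + 2*u*(u + 1))/(u + 1)**2
The later steps are derived from this incorrect expression, so the error originates in Step 2.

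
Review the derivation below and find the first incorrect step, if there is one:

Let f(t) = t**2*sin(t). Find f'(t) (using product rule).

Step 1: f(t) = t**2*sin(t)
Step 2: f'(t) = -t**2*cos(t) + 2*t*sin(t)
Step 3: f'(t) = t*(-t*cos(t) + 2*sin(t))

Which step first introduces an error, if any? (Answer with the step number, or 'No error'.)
Step 2

Step 2 is incorrect due to a sign flip.
The step shows: -t**2*cos(t) + 2*t*sin(t)
The correct value should be: t**2*cos(t) + 2*t*sin(t)

Explanation: The sign of one term was flipped: the term t**2*cos(t) was incorrectly written as -t**2*cos(t)
The later steps are derived from this incorrect expression, so the error originates in Step 2.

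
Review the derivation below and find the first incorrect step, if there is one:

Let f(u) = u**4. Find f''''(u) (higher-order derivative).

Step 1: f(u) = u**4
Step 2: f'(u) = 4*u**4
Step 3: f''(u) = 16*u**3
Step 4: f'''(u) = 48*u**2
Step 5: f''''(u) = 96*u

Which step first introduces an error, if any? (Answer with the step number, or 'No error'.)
Step 2

Step 2 is incorrect due to a wrong exponent.
The step shows: 4*u**4
The correct value should be: 4*u**3

Explanation: The exponent 3 on u was incorrectly written as 4: the term 4*u**3 was incorrectly written as 4*u**4
The later steps are derived from this incorrect expression, so the error originates in Step 2.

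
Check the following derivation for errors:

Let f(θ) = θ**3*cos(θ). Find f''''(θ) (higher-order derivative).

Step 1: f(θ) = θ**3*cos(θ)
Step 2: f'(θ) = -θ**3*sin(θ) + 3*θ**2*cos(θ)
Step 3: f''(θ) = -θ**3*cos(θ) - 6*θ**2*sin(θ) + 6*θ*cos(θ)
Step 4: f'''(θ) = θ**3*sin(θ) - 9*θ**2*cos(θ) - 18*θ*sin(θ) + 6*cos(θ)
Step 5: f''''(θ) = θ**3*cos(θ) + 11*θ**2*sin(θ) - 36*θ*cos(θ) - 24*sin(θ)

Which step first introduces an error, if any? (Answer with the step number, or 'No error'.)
Step 5

Step 5 is incorrect due to a wrong coefficient.
The step shows: θ**3*cos(θ) + 11*θ**2*sin(θ) - 36*θ*cos(θ) - 24*sin(θ)
The correct value should be: θ**3*cos(θ) + 12*θ**2*sin(θ) - 36*θ*cos(θ) - 24*sin(θ)

Explanation: The coefficient 12 was incorrectly written as 11: the term 12*θ**2*sin(θ) was incorrectly written as 11*θ**2*sin(θ)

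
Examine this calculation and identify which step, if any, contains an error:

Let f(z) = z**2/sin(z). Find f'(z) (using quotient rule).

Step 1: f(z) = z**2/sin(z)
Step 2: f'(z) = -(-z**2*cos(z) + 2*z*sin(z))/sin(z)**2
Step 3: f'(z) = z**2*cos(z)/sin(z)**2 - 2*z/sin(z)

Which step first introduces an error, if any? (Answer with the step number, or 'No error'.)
Step 2

Step 2 is incorrect due to a sign flip.
The step shows: -(-z**2*cos(z) + 2*z*sin(z))/sin(z)**2
The correct value should be: (-z**2*cos(z) + 2*z*sin(z))/sin(z)**2

Explanation: The sign of the whole expression was flipped: the term (-z**2*cos(z) + 2*z*sin(z))/sin(z)**2 was incorrectly written as -(-z**2*cos(z) + 2*z*sin(z))/sin(z)**2
The later steps are derived from this incorrect expression, so the error originates in Step 2.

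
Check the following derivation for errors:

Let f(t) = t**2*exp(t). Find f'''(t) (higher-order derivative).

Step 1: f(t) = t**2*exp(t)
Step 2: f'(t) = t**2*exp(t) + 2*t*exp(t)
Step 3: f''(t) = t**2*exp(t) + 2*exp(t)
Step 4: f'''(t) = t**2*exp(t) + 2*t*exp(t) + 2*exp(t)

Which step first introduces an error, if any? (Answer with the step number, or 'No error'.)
Step 3

Step 3 is incorrect due to a dropped term.
The step shows: t**2*exp(t) + 2*exp(t)
The correct value should be: t**2*exp(t) + 4*t*exp(t) + 2*exp(t)

Explanation: A term was dropped: the term 4*t*exp(t) was incorrectly omitted
The later steps are derived from this incorrect expression, so the error originates in Step 3.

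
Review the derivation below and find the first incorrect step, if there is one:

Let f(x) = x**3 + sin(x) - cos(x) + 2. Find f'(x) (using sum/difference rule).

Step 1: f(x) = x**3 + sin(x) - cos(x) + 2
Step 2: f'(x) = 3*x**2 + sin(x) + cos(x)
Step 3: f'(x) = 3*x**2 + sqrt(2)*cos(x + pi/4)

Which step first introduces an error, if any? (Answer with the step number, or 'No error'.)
Step 3

Step 3 is incorrect due to a wrong trig function.
The step shows: 3*x**2 + sqrt(2)*cos(x + pi/4)
The correct value should be: 3*x**2 + sqrt(2)*sin(x + pi/4)

Explanation: sin(x + pi/4) was incorrectly written as cos(x + pi/4): the term sqrt(2)*sin(x + pi/4) was incorrectly written as sqrt(2)*cos(x + pi/4)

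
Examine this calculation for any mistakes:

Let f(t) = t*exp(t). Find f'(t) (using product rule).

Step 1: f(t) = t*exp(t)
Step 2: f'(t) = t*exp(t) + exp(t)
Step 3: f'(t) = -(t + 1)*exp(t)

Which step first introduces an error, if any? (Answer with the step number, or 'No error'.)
Step 3

Step 3 is incorrect due to a sign flip.
The step shows: -(t + 1)*exp(t)
The correct value should be: (t + 1)*exp(t)

Explanation: The sign of the whole expression was flipped: the term (t + 1)*exp(t) was incorrectly written as -(t + 1)*exp(t)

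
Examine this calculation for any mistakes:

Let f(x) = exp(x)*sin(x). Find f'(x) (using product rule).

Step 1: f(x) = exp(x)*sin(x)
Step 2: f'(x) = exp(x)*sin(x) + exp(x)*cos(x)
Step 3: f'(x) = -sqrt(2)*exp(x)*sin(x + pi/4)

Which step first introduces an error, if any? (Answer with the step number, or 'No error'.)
Step 3

Step 3 is incorrect due to a sign flip.
The step shows: -sqrt(2)*exp(x)*sin(x + pi/4)
The correct value should be: sqrt(2)*exp(x)*sin(x + pi/4)

Explanation: The sign of the whole expression was flipped: the term sqrt(2)*exp(x)*sin(x + pi/4) was incorrectly written as -sqrt(2)*exp(x)*sin(x + pi/4)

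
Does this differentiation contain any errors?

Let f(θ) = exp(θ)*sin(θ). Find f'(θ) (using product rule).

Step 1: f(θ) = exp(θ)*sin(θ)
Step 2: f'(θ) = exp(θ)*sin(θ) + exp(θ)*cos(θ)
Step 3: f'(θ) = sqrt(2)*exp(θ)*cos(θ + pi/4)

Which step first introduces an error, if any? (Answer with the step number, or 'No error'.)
Step 3

Step 3 is incorrect due to a wrong trig function.
The step shows: sqrt(2)*exp(θ)*cos(θ + pi/4)
The correct value should be: sqrt(2)*exp(θ)*sin(θ + pi/4)

Explanation: sin(θ + pi/4) was incorrectly written as cos(θ + pi/4): the term sqrt(2)*exp(θ)*sin(θ + pi/4) was incorrectly written as sqrt(2)*exp(θ)*cos(θ + pi/4)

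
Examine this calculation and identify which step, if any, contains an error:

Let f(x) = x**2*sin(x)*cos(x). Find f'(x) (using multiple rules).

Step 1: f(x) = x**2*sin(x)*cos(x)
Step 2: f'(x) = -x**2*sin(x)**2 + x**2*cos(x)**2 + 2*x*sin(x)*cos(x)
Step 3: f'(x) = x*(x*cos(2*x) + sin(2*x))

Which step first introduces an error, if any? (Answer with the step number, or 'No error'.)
No error

All steps in this derivation are correct.
The final answer f'(x) = x*(x*cos(2*x) + sin(2*x)) is valid.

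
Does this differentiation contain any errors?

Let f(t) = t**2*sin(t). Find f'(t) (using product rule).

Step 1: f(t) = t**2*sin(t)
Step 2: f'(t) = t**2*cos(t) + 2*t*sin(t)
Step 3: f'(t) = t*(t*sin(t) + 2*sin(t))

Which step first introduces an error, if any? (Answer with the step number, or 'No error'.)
Step 3

Step 3 is incorrect due to a wrong trig function.
The step shows: t*(t*sin(t) + 2*sin(t))
The correct value should be: t*(t*cos(t) + 2*sin(t))

Explanation: cos(t) was incorrectly written as sin(t): the term t*(t*cos(t) + 2*sin(t)) was incorrectly written as t*(t*sin(t) + 2*sin(t))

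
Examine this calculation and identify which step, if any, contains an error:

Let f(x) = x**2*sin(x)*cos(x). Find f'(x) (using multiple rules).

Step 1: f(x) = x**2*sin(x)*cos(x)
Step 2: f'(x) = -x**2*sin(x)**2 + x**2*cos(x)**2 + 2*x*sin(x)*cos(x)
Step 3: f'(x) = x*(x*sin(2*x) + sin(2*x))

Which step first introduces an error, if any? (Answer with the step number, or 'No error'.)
Step 3

Step 3 is incorrect due to a wrong trig function.
The step shows: x*(x*sin(2*x) + sin(2*x))
The correct value should be: x*(x*cos(2*x) + sin(2*x))

Explanation: cos(2*x) was incorrectly written as sin(2*x): the term x*(x*cos(2*x) + sin(2*x)) was incorrectly written as x*(x*sin(2*x) + sin(2*x))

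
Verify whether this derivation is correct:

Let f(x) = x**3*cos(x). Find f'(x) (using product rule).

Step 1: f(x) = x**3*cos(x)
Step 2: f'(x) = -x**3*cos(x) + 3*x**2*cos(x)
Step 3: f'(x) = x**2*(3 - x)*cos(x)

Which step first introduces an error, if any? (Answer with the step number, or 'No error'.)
Step 2

Step 2 is incorrect due to a wrong trig function.
The step shows: -x**3*cos(x) + 3*x**2*cos(x)
The correct value should be: -x**3*sin(x) + 3*x**2*cos(x)

Explanation: sin(x) was incorrectly written as cos(x): the term -x**3*sin(x) was incorrectly written as -x**3*cos(x)
The later steps are derived from this incorrect expression, so the error originates in Step 2.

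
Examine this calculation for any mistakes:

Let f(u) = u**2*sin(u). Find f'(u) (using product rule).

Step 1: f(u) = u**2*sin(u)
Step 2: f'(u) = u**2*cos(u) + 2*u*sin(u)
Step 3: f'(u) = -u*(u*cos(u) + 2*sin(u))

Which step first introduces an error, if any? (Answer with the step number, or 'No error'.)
Step 3

Step 3 is incorrect due to a sign flip.
The step shows: -u*(u*cos(u) + 2*sin(u))
The correct value should be: u*(u*cos(u) + 2*sin(u))

Explanation: The sign of the whole expression was flipped: the term u*(u*cos(u) + 2*sin(u)) was incorrectly written as -u*(u*cos(u) + 2*sin(u))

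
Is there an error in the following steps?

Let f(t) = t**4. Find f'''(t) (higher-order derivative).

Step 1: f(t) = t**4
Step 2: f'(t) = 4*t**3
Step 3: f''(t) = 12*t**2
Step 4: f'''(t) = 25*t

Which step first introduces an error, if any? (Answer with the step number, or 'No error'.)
Step 4

Step 4 is incorrect due to a wrong coefficient.
The step shows: 25*t
The correct value should be: 24*t

Explanation: The coefficient 24 was incorrectly written as 25: the term 24*t was incorrectly written as 25*t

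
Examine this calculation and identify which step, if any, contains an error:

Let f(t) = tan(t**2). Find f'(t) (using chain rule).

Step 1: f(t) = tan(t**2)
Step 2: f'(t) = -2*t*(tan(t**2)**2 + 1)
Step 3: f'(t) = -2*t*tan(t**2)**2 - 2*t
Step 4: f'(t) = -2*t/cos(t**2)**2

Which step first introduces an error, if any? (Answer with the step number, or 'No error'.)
Step 2

Step 2 is incorrect due to a sign flip.
The step shows: -2*t*(tan(t**2)**2 + 1)
The correct value should be: 2*t*(tan(t**2)**2 + 1)

Explanation: The sign of the whole expression was flipped: the term 2*t*(tan(t**2)**2 + 1) was incorrectly written as -2*t*(tan(t**2)**2 + 1)
The later steps are derived from this incorrect expression, so the error originates in Step 2.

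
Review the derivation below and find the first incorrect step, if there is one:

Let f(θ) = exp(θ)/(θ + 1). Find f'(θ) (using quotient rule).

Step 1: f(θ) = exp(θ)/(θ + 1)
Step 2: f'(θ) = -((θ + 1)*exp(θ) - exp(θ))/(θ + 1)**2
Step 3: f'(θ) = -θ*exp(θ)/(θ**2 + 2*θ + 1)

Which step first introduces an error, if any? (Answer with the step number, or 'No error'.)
Step 2

Step 2 is incorrect due to a sign flip.
The step shows: -((θ + 1)*exp(θ) - exp(θ))/(θ + 1)**2
The correct value should be: ((θ + 1)*exp(θ) - exp(θ))/(θ + 1)**2

Explanation: The sign of the whole expression was flipped: the term ((θ + 1)*exp(θ) - exp(θ))/(θ + 1)**2 was incorrectly written as -((θ + 1)*exp(θ) - exp(θ))/(θ + 1)**2
The later steps are derived from this incorrect expression, so the error originates in Step 2.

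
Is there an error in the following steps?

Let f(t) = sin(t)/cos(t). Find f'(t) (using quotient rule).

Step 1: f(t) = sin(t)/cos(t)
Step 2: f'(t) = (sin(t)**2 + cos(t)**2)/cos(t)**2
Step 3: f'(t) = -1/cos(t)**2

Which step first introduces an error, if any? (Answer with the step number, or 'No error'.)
Step 3

Step 3 is incorrect due to a sign flip.
The step shows: -1/cos(t)**2
The correct value should be: cos(t)**(-2)

Explanation: The sign of the whole expression was flipped: the term cos(t)**(-2) was incorrectly written as -1/cos(t)**2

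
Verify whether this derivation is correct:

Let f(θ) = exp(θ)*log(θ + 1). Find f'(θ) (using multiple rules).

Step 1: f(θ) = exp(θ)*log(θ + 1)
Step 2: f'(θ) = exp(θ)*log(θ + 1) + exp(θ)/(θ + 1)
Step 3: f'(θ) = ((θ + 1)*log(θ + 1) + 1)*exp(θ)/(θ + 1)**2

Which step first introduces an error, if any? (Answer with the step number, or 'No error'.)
Step 3

Step 3 is incorrect due to a wrong exponent.
The step shows: ((θ + 1)*log(θ + 1) + 1)*exp(θ)/(θ + 1)**2
The correct value should be: ((θ + 1)*log(θ + 1) + 1)*exp(θ)/(θ + 1)

Explanation: The exponent -1 on θ + 1 was incorrectly written as -2: the term ((θ + 1)*log(θ + 1) + 1)*exp(θ)/(θ + 1) was incorrectly written as ((θ + 1)*log(θ + 1) + 1)*exp(θ)/(θ + 1)**2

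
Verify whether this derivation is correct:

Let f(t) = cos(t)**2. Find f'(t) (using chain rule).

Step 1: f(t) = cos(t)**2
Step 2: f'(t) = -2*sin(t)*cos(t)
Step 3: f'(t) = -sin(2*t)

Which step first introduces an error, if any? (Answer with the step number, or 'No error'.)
No error

All steps in this derivation are correct.
The final answer f'(t) = -sin(2*t) is valid.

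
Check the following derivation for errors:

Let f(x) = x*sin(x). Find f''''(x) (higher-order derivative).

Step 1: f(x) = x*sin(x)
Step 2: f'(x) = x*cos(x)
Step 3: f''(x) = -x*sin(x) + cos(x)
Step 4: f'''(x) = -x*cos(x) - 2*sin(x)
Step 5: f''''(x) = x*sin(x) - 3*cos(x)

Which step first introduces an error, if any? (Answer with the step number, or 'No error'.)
Step 2

Step 2 is incorrect due to a dropped term.
The step shows: x*cos(x)
The correct value should be: x*cos(x) + sin(x)

Explanation: A term was dropped: the term sin(x) was incorrectly omitted
The later steps are derived from this incorrect expression, so the error originates in Step 2.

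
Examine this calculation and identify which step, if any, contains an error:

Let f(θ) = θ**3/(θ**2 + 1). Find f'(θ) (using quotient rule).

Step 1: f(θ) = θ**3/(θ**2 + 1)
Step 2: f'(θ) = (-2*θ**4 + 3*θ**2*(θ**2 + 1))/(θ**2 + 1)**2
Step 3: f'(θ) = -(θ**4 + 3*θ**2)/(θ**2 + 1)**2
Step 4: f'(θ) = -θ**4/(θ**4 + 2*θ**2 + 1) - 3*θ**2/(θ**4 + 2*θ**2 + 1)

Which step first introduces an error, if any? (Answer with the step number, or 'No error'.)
Step 3

Step 3 is incorrect due to a sign flip.
The step shows: -(θ**4 + 3*θ**2)/(θ**2 + 1)**2
The correct value should be: (θ**4 + 3*θ**2)/(θ**2 + 1)**2

Explanation: The sign of the whole expression was flipped: the term (θ**4 + 3*θ**2)/(θ**2 + 1)**2 was incorrectly written as -(θ**4 + 3*θ**2)/(θ**2 + 1)**2
The later steps are derived from this incorrect expression, so the error originates in Step 3.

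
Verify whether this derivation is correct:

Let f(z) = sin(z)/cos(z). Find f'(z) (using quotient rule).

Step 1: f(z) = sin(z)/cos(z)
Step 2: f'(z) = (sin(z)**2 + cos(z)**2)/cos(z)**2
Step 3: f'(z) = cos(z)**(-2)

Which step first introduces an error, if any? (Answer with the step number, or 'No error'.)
No error

All steps in this derivation are correct.
The final answer f'(z) = cos(z)**(-2) is valid.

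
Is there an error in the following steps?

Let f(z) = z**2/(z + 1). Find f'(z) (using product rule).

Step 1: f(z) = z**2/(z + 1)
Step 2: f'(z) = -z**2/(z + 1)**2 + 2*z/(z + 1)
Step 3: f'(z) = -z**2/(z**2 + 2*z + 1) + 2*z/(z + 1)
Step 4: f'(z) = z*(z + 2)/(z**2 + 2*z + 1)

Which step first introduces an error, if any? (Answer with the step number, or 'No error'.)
No error

All steps in this derivation are correct.
The final answer f'(z) = z*(z + 2)/(z**2 + 2*z + 1) is valid.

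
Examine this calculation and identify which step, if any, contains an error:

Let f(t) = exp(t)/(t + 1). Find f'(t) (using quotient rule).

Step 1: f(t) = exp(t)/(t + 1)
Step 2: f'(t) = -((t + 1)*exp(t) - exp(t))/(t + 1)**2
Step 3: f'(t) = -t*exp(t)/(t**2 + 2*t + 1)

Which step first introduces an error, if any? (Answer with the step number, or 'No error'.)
Step 2

Step 2 is incorrect due to a sign flip.
The step shows: -((t + 1)*exp(t) - exp(t))/(t + 1)**2
The correct value should be: ((t + 1)*exp(t) - exp(t))/(t + 1)**2

Explanation: The sign of the whole expression was flipped: the term ((t + 1)*exp(t) - exp(t))/(t + 1)**2 was incorrectly written as -((t + 1)*exp(t) - exp(t))/(t + 1)**2
The later steps are derived from this incorrect expression, so the error originates in Step 2.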